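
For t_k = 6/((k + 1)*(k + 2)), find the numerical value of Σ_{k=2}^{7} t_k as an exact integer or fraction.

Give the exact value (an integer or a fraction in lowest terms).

Σ = 4/3

Compute t_(k+1)/t_k: get (k + 1)/(k + 3).
So A=k + 1 and B=k + 3, with C=1.
Set up (k + 1)·f(k+1) − (k + 2)·f(k) − (1) = 0.
deg f ≤ 1 (via 1,1,0).
Match coefficients ⇒ f(k) = k.
R(k) = B(k−1)·f(k)/C(k) = k*(k + 2); s_k = R·t_k = 6*k/(k + 1).
Δs = 6/(k**2 + 3*k + 2), as required.
Telescoping: Σ = s_(8) − s_(2) = 16/3 − (4) = 4/3.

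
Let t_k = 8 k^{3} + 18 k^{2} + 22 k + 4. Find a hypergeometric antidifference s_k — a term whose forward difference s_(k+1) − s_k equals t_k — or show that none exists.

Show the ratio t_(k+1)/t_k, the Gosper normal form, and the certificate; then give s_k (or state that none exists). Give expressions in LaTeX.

r(k) = (4*k**3 + 21*k**2 + 41*k + 26)/(4*k**3 + 9*k**2 + 11*k + 2) after simplifying.
Take A(k)=1, B(k)=1, C(k)=k**3 + 9*k**2/4 + 11*k/4 + 1/2.
Need (1)·f(k+1) − (1)·f(k) = k**3 + 9*k**2/4 + 11*k/4 + 1/2.
Degrees (0,0,3) ⇒ d ≤ 4.
Solving with deg f ≤ 4: f(k) = k*(k**3 + k**2 + 2*k - 2)/4.
So s_k = (B(k−1)f/C)·t_k = (k*(k**3 + k**2 + 2*k - 2)/(4*k**3 + 9*k**2 + 11*k + 2))·t_k = 2*k*(k**3 + k**2 + 2*k - 2).
Check: Δs_k = 8*k**3 + 18*k**2 + 22*k + 4. ✓

s_k = 2 k \left(k^{3} + k^{2} + 2 k - 2\right)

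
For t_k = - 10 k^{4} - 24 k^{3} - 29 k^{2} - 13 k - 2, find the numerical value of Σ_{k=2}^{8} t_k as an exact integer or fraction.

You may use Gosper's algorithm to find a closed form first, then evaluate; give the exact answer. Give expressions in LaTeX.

t_(k+1)/t_k = (10*k**4 + 64*k**3 + 161*k**2 + 183*k + 78)/(10*k**4 + 24*k**3 + 29*k**2 + 13*k + 2).
Take A(k)=1, B(k)=1, C(k)=k**4 + 12*k**3/5 + 29*k**2/10 + 13*k/10 + 1/5.
Set up (1)·f(k+1) − (1)·f(k) − (k**4 + 12*k**3/5 + 29*k**2/10 + 13*k/10 + 1/5) = 0.
Bound: deg f ≤ 5.
Solve for f: f(k) = k**2*(2*k**3 + k**2 + k - 2)/10 (degree 5 ≤ 5).
So s_k = (B(k−1)f/C)·t_k = (k**2*(2*k**3 + k**2 + k - 2)/(10*k**4 + 24*k**3 + 29*k**2 + 13*k + 2))·t_k = k**2*(-2*k**3 - k**2 - k + 2).
Verify: -10*k**4 - 24*k**3 - 29*k**2 - 13*k - 2 matches t_k.
Sum = s_(9) − s_(2); s_(9) = -125226, s_(2) = -80 ⇒ -125146.

Σ = -125146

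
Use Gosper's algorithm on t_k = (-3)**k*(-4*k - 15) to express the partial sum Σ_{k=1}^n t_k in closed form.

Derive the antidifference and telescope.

S(n) = -3*(-3)**n*n - 12*(-3)**n + 12

Compute t_(k+1)/t_k: get 3*(-4*k - 19)/(4*k + 15).
So A=-3 and B=1, with C=k + 15/4.
Need (-3)·f(k+1) − (1)·f(k) = k + 15/4.
From deg A=0, deg B=0, deg C=1: d=1.
Solving with deg f ≤ 1: f(k) = -(k + 3)/4.
Then R = B(k−1)f/C = -(k + 3)/(4*k + 15), so s_k = R(k)·t_k = (-3)**k*(k + 3).
Check: Δs_k = (-3)**k*(-4*k - 15). ✓
Evaluate: s_(n+1) = (-3)**(n + 1)*(n + 4); subtract s_(1) = -12 ⇒ S(n) = -3*(-3)**n*n - 12*(-3)**n + 12.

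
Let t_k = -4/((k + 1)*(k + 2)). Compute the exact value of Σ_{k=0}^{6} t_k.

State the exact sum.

Ratio r(k) = (k + 1)/(k + 3).
Factor: A=k + 1; B=k + 3; C=1.
Key eq: (k + 1)·f(k+1) = (k + 2)·f(k) + (1).
d = 1 from the (1,1,0) case.
A polynomial solution: f(k) = k.
So s_k = (B(k−1)f/C)·t_k = (k*(k + 2))·t_k = -4*k/(k + 1).
s_(k+1) − s_k = -4/(k**2 + 3*k + 2) = t_k.
Telescoping: Σ = s_(7) − s_(0) = -7/2 − (0) = -7/2.

Σ = -7/2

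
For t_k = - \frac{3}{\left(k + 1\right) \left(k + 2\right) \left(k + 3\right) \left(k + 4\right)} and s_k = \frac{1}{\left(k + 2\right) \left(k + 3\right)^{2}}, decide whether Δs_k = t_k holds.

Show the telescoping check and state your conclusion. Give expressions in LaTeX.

s_(k+1) = 1/((k + 3)*(k + 4)**2)
s_(k+1) − s_k = (-3*k - 10)/(k**5 + 16*k**4 + 101*k**3 + 314*k**2 + 480*k + 288)
(s_(k+1) − s_k) − t_k = 2*(4*k + 13)/(k**6 + 17*k**5 + 117*k**4 + 415*k**3 + 794*k**2 + 768*k + 288)

Invalid: residual \frac{2 \left(4 k + 13\right)}{k^{6} + 17 k^{5} + 117 k^{4} + 415 k^{3} + 794 k^{2} + 768 k + 288} ≠ 0.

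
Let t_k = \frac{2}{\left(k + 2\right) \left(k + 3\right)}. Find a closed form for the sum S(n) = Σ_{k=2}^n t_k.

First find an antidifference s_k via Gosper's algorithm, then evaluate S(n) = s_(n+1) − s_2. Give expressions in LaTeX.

Compute t_(k+1)/t_k: get (k + 2)/(k + 4).
A = k + 2, B = k + 4, C = 1.
Key eq: (k + 2)·f(k+1) = (k + 3)·f(k) + (1).
From deg A=1, deg B=1, deg C=0: d=1.
Solving with deg f ≤ 1: f(k) = k/2.
Then R = B(k−1)f/C = k*(k + 3)/2, so s_k = R(k)·t_k = k/(k + 2).
Check: Δs_k = 2/(k**2 + 5*k + 6). ✓
s_(n+1) = (n + 1)/(n + 3) and s_(2) = 1/2, so S(n) = (n - 1)/(2*(n + 3)).

S(n) = \frac{n - 1}{2 \left(n + 3\right)}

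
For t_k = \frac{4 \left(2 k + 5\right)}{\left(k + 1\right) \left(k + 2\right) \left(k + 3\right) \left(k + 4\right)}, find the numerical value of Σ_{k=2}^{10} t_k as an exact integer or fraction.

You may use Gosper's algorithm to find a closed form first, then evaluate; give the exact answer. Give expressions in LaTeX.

The ratio is (k + 1)*(2*k + 7)/((k + 5)*(2*k + 5)).
Gosper form: A/B · C(k+1)/C(k) with A=k + 1, B=k + 5, C=k + 5/2.
f must satisfy (k + 1)·f(k+1) − (k + 4)·f(k) = k + 5/2.
d = 3 from the (1,1,1) case.
A polynomial solution: f(k) = k*(k + 2)*(k + 4)/6.
Get s_k = R·t_k = 4*k*(k + 4)/(3*(k**2 + 4*k + 3)) with R(k) = B(k−1)f(k)/C(k) = k*(k + 2)*(k + 4)**2/(3*(2*k + 5)).
Δs = 4*(2*k + 5)/(k**4 + 10*k**3 + 35*k**2 + 50*k + 24), as required.
Evaluate s at k=11 and k=2: 55/42 and 16/15; difference 17/70.

Σ = 17/70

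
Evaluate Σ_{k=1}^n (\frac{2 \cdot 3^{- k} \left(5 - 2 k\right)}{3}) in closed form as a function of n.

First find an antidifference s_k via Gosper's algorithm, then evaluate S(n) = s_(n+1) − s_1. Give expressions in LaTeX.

r(k) = (2*k - 3)/(3*(2*k - 5)) after simplifying.
So A=1/3 and B=1, with C=k - 5/2.
Need (1/3)·f(k+1) − (1)·f(k) = k - 5/2.
Bound: deg f ≤ 1.
Solving with deg f ≤ 1: f(k) = -3*(k - 2)/2.
So s_k = (B(k−1)f/C)·t_k = (-3*(k - 2)/(2*k - 5))·t_k = 2*(k - 2)/3**k.
s_(k+1) − s_k = 2*(5 - 2*k)/(3*3**k) = t_k.
Telescope: S(n) = s_(n+1) − s_(1) = 2*3**(-n - 1)*(n - 1) − (-2/3) = 2*3**(-n - 1)*(3**n + n - 1).

S(n) = 2 \cdot 3^{- n - 1} \left(3^{n} + n - 1\right)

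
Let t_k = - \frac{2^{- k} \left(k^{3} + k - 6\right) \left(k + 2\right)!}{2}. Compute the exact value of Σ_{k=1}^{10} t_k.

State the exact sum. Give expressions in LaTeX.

Σ = -267567306

Ratio r(k) = (k + 3)*(k + (k + 1)**3 - 5)/(2*(k**3 + k - 6)).
So A=k/2 + 3/2 and B=1, with C=k**3 + k - 6.
Solve (k/2 + 3/2)·f(k+1) − (1)·f(k) = k**3 + k - 6.
Bound: deg f ≤ 2.
Solving with deg f ≤ 2: f(k) = 2*k*(k - 3).
R(k) = B(k−1)·f(k)/C(k) = 2*k*(k - 3)/(k**3 + k - 6); s_k = R·t_k = -k*(k - 3)*factorial(k + 2)/2**k.
Δs = -(k**3 + k - 6)*factorial(k + 2)/(2*2**k), as required.
Σ_(k=1)^(10) t_k = s_(11) − s_(1) = -267567300 − (6) = -267567306.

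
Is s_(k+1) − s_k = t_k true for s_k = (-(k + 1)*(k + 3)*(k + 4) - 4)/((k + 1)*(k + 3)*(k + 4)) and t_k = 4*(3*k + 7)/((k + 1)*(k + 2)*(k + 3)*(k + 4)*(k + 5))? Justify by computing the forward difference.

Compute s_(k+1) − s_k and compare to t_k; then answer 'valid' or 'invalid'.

s_(k+1) = (-(k + 2)*(k + 4)*(k + 5) - 4)/((k + 2)*(k + 4)*(k + 5))
s_(k+1) − s_k = 4*(3*k + 7)/(k**5 + 15*k**4 + 85*k**3 + 225*k**2 + 274*k + 120)
(s_(k+1) − s_k) − t_k = 0

Valid — Δs_k = t_k.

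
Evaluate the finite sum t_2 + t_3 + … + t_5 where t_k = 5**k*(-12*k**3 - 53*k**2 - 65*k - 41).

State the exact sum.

Step 1: r(k) = 5*(12*k**3 + 89*k**2 + 207*k + 171)/(12*k**3 + 53*k**2 + 65*k + 41).
Take A(k)=5, B(k)=1, C(k)=k**3 + 53*k**2/12 + 65*k/12 + 41/12.
f must satisfy (5)·f(k+1) − (1)·f(k) = k**3 + 53*k**2/12 + 65*k/12 + 41/12.
deg f ≤ 3 (via 0,0,3).
Match coefficients ⇒ f(k) = (3*k**3 + 2*k**2 + 4)/12.
R(k) = B(k−1)·f(k)/C(k) = (3*k**3 + 2*k**2 + 4)/(12*k**3 + 53*k**2 + 65*k + 41); s_k = R·t_k = 5**k*(-3*k**3 - 2*k**2 - 4).
Δs = 5**k*(-12*k**3 - 53*k**2 - 65*k - 41), as required.
Sum = s_(6) − s_(2); s_(6) = -11312500, s_(2) = -900 ⇒ -11311600.

Σ = -11311600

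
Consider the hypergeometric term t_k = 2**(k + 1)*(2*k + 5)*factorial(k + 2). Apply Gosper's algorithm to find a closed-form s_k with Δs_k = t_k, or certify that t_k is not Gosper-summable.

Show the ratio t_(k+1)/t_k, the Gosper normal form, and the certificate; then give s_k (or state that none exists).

s_k = 2**(k + 1)*factorial(k + 2)

r(k) = 2*(k + 3)*(2*k + 7)/(2*k + 5) after simplifying.
Normal form (A,B,C) = (2*k + 6, 1, k + 5/2).
f must satisfy (2*k + 6)·f(k+1) − (1)·f(k) = k + 5/2.
Degrees (1,0,1) ⇒ d ≤ 0.
Match coefficients ⇒ f(k) = 1/2.
Certificate R = B(k−1)f/C = 1/(2*k + 5) gives s_k = 2**(k + 1)*factorial(k + 2).
Check: Δs_k = 2**(k + 1)*(2*k + 5)*factorial(k + 2). ✓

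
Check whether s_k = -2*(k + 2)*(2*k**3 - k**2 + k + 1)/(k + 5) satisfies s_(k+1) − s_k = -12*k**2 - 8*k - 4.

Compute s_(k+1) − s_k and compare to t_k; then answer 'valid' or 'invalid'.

s_(k+1) = -2*(k + 3)*(k + 2*(k + 1)**3 - (k + 1)**2 + 2)/(k + 6)
s_(k+1) − s_k = 2*(-6*k**4 - 58*k**3 - 121*k**2 - 79*k - 33)/(k**2 + 11*k + 30)
(s_(k+1) − s_k) − t_k = 6*(4*k**3 + 35*k**2 + 21*k + 9)/(k**2 + 11*k + 30)

Invalid: residual 6*(4*k**3 + 35*k**2 + 21*k + 9)/(k**2 + 11*k + 30) ≠ 0.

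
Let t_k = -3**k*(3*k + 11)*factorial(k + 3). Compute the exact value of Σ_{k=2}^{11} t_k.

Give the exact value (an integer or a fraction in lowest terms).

The ratio is 3*(k + 4)*(3*k + 14)/(3*k + 11).
Factor: A=3*k + 12; B=1; C=k + 11/3.
Set up (3*k + 12)·f(k+1) − (1)·f(k) − (k + 11/3) = 0.
deg f ≤ 0 (via 1,0,1).
Solving with deg f ≤ 0: f(k) = 1/3.
Get s_k = R·t_k = -3**k*factorial(k + 3) with R(k) = B(k−1)f(k)/C(k) = 1/(3*k + 11).
Δs = -3**k*(3*k + 11)*factorial(k + 3), as required.
Evaluate s at k=12 and k=2: -694951773804288000 and -1080; difference -694951773804286920.

Σ = -694951773804286920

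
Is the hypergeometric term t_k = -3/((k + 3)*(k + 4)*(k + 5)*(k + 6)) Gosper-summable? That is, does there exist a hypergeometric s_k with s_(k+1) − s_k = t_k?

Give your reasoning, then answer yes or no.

Yes. s_k = k*(-k**2 - 12*k - 47)/(60*(k + 3)*(k + 4)*(k + 5)).

Compute t_(k+1)/t_k: get (k + 3)/(k + 7).
Gosper form: A/B · C(k+1)/C(k) with A=k + 3, B=k + 7, C=1.
Need (k + 3)·f(k+1) − (k + 6)·f(k) = 1.
Bound: deg f ≤ 3.
Match coefficients ⇒ f(k) = k*(k**2 + 12*k + 47)/180.
So s_k = (B(k−1)f/C)·t_k = (k*(k + 6)*(k**2 + 12*k + 47)/180)·t_k = k*(-k**2 - 12*k - 47)/(60*(k + 3)*(k + 4)*(k + 5)).
Verify: -3/(k**4 + 18*k**3 + 119*k**2 + 342*k + 360) matches t_k.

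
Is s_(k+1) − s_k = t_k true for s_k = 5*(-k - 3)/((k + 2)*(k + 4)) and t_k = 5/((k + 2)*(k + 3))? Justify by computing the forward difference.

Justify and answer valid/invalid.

Invalid: residual 5*(-2*k - 7)/(k**4 + 14*k**3 + 71*k**2 + 154*k + 120) ≠ 0.

s_(k+1) = 5*(-k - 4)/((k + 3)*(k + 5))
s_(k+1) − s_k = 5*(k**2 + 7*k + 13)/(k**4 + 14*k**3 + 71*k**2 + 154*k + 120)
(s_(k+1) − s_k) − t_k = 5*(-2*k - 7)/(k**4 + 14*k**3 + 71*k**2 + 154*k + 120)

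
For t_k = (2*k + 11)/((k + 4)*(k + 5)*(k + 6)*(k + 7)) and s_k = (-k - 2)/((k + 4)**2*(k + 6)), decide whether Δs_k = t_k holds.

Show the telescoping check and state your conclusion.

Invalid: residual 2*(-3*k**2 - 31*k - 79)/(k**6 + 31*k**5 + 397*k**4 + 2689*k**3 + 10162*k**2 + 20320*k + 16800) ≠ 0.

s_(k+1) = (-k - 3)/((k + 5)**2*(k + 7))
s_(k+1) − s_k = (k + 2)/((k + 4)**2*(k + 6)) - (k + 3)/((k + 5)**2*(k + 7))
(s_(k+1) − s_k) − t_k = 2*(-3*k**2 - 31*k - 79)/(k**6 + 31*k**5 + 397*k**4 + 2689*k**3 + 10162*k**2 + 20320*k + 16800)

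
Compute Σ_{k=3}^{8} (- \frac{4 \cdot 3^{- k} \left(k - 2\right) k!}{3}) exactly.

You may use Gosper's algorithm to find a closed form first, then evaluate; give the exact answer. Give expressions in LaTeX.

Compute t_(k+1)/t_k: get (k**2 - 1)/(3*(k - 2)).
So A=k/3 + 1/3 and B=1, with C=k - 2.
Solve (k/3 + 1/3)·f(k+1) − (1)·f(k) = k - 2.
Bound: deg f ≤ 0.
Solve for f: f(k) = 3 (degree 0 ≤ 0).
So s_k = (B(k−1)f/C)·t_k = (3/(k - 2))·t_k = -4*factorial(k)/3**k.
Verify: -4*(k - 2)*factorial(k)/(3*3**k) matches t_k.
Evaluate s at k=9 and k=3: -17920/243 and -8/9; difference -17704/243.

Σ = -17704/243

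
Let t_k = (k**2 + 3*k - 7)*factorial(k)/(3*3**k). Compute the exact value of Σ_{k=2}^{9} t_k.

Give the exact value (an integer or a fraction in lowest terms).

t_(k+1)/t_k = (k + 1)*(3*k + (k + 1)**2 - 4)/(3*(k**2 + 3*k - 7)).
Factor: A=k/3 + 1/3; B=1; C=k**2 + 3*k - 7.
Solve (k/3 + 1/3)·f(k+1) − (1)·f(k) = k**2 + 3*k - 7.
Bound: deg f ≤ 1.
Match coefficients ⇒ f(k) = 3*(k + 4).
Then R = B(k−1)f/C = 3*(k + 4)/(k**2 + 3*k - 7), so s_k = R(k)·t_k = (k + 4)*factorial(k)/3**k.
s_(k+1) − s_k = (k**2 + 3*k - 7)*factorial(k)/(3*3**k) = t_k.
Σ_(k=2)^(9) t_k = s_(10) − s_(2) = 627200/729 − (4/3) = 626228/729.

Σ = 626228/729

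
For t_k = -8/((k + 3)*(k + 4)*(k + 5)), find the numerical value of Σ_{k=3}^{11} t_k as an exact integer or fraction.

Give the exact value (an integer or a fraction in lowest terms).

The ratio is (k + 3)/(k + 6).
Normal form (A,B,C) = (k + 3, k + 6, 1).
Need (k + 3)·f(k+1) − (k + 5)·f(k) = 1.
d = 2 from the (1,1,0) case.
Match coefficients ⇒ f(k) = k*(k + 7)/24.
Certificate R = B(k−1)f/C = k*(k + 5)*(k + 7)/24 gives s_k = k*(-k - 7)/(3*(k + 3)*(k + 4)).
Verify: -8/(k**3 + 12*k**2 + 47*k + 60) matches t_k.
Sum = s_(12) − s_(3); s_(12) = -19/60, s_(3) = -5/21 ⇒ -11/140.

Σ = -11/140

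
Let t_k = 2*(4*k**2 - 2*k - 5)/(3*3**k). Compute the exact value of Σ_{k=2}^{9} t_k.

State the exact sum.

Σ = 117680/59049

The ratio is (4*k**2 + 6*k - 3)/(3*(4*k**2 - 2*k - 5)).
A = 1/3, B = 1, C = k**2 - k/2 - 5/4.
Solve (1/3)·f(k+1) − (1)·f(k) = k**2 - k/2 - 5/4.
Degrees (0,0,2) ⇒ d ≤ 2.
A polynomial solution: f(k) = -3*(k + 1)*(2*k - 1)/4.
R(k) = B(k−1)·f(k)/C(k) = -3*(k + 1)*(2*k - 1)/(4*k**2 - 2*k - 5); s_k = R·t_k = 2*(-2*k**2 - k + 1)/3**k.
Δs = 2*(4*k**2 - 2*k - 5)/(3*3**k), as required.
Telescoping: Σ = s_(10) − s_(2) = -418/59049 − (-2) = 117680/59049.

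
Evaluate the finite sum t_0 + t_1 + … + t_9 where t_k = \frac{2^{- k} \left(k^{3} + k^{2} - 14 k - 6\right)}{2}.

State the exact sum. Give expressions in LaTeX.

Σ = -2731/512

Ratio r(k) = (k**3 + 4*k**2 - 9*k - 18)/(2*(k**3 + k**2 - 14*k - 6)).
So A=1/2 and B=1, with C=k**3 + k**2 - 14*k - 6.
Set up (1/2)·f(k+1) − (1)·f(k) − (k**3 + k**2 - 14*k - 6) = 0.
d = 3 from the (0,0,3) case.
Coefficient equations give f(k) = -2*(k**3 + 4*k**2 - 3*k - 4).
R(k) = B(k−1)·f(k)/C(k) = -2*(k**3 + 4*k**2 - 3*k - 4)/(k**3 + k**2 - 14*k - 6); s_k = R·t_k = (-k**3 - 4*k**2 + 3*k + 4)/2**k.
Δs = (k**3 + k**2 - 14*k - 6)/(2*2**k), as required.
Telescoping: Σ = s_(10) − s_(0) = -683/512 − (4) = -2731/512.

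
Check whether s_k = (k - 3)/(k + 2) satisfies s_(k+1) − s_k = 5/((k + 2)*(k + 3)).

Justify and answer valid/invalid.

valid; difference matches t_k

s_(k+1) = (k - 2)/(k + 3)
s_(k+1) − s_k = 5/(k**2 + 5*k + 6)
(s_(k+1) − s_k) − t_k = 0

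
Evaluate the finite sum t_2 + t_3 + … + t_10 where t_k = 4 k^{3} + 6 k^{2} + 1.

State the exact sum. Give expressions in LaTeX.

Σ = 14409

Ratio r(k) = (4*(k + 1)**3 + 6*(k + 1)**2 + 1)/(4*k**3 + 6*k**2 + 1).
Factor: A=1; B=1; C=k**3 + 3*k**2/2 + 1/4.
Need (1)·f(k+1) − (1)·f(k) = k**3 + 3*k**2/2 + 1/4.
deg f ≤ 4 (via 0,0,3).
Match coefficients ⇒ f(k) = k*(k**3 - 2*k + 2)/4.
Certificate R = B(k−1)f/C = k*(k**3 - 2*k + 2)/(4*k**3 + 6*k**2 + 1) gives s_k = k*(k**3 - 2*k + 2).
Check: Δs_k = 4*k**3 + 6*k**2 + 1. ✓
Sum = s_(11) − s_(2); s_(11) = 14421, s_(2) = 12 ⇒ 14409.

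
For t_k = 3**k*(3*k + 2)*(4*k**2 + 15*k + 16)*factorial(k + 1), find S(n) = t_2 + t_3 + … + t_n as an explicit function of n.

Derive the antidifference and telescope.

S(n) = 12*3**n*n**4*factorial(n) + 69*3**n*n**3*factorial(n) + 138*3**n*n**2*factorial(n) + 111*3**n*n*factorial(n) + 30*3**n*factorial(n) - 1080

t_(k+1)/t_k = 3*(12*k**4 + 113*k**3 + 398*k**2 + 615*k + 350)/(12*k**3 + 53*k**2 + 78*k + 32).
Take A(k)=3*k + 6, B(k)=1, C(k)=k**3 + 53*k**2/12 + 13*k/2 + 8/3.
Set up (3*k + 6)·f(k+1) − (1)·f(k) − (k**3 + 53*k**2/12 + 13*k/2 + 8/3) = 0.
Degrees (1,0,3) ⇒ d ≤ 2.
A polynomial solution: f(k) = (4*k**2 + 3*k - 2)/12.
Certificate R = B(k−1)f/C = (4*k**2 + 3*k - 2)/((3*k + 2)*(4*k**2 + 15*k + 16)) gives s_k = 3**k*(4*k**2 + 3*k - 2)*factorial(k + 1).
Verify: 3**k*(3*k + 2)*(4*k**2 + 15*k + 16)*factorial(k + 1) matches t_k.
Evaluate: s_(n+1) = 3**(n + 1)*(4*n**2 + 11*n + 5)*factorial(n + 2); subtract s_(2) = 1080 ⇒ S(n) = 12*3**n*n**4*factorial(n) + 69*3**n*n**3*factorial(n) + 138*3**n*n**2*factorial(n) + 111*3**n*n*factorial(n) + 30*3**n*factorial(n) - 1080.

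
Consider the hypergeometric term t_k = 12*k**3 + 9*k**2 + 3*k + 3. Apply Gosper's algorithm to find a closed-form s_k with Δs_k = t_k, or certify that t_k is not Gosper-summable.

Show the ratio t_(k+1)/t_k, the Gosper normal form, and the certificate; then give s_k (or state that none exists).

Compute t_(k+1)/t_k: get (4*k**3 + 15*k**2 + 19*k + 9)/(4*k**3 + 3*k**2 + k + 1).
Gosper form: A/B · C(k+1)/C(k) with A=1, B=1, C=k**3 + 3*k**2/4 + k/4 + 1/4.
Solve (1)·f(k+1) − (1)·f(k) = k**3 + 3*k**2/4 + k/4 + 1/4.
Bound: deg f ≤ 4.
Solve for f: f(k) = k*(k**3 - k**2 + 1)/4 (degree 4 ≤ 4).
Then R = B(k−1)f/C = k*(k**3 - k**2 + 1)/(4*k**3 + 3*k**2 + k + 1), so s_k = R(k)·t_k = 3*k*(k**3 - k**2 + 1).
Δs = 12*k**3 + 9*k**2 + 3*k + 3, as required.

s_k = 3*k*(k**3 - k**2 + 1)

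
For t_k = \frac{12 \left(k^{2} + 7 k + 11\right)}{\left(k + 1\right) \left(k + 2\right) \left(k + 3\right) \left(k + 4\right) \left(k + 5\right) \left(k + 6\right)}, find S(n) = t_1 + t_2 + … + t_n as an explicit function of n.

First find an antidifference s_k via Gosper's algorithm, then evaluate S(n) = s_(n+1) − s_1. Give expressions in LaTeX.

r(k) = (k + 1)*(7*k + (k + 1)**2 + 18)/((k + 7)*(k**2 + 7*k + 11)) after simplifying.
Normal form (A,B,C) = (k + 1, k + 7, k**2 + 7*k + 11).
Need (k + 1)·f(k+1) − (k + 6)·f(k) = k**2 + 7*k + 11.
deg f ≤ 5 (via 1,1,2).
Coefficient equations give f(k) = k*(k + 2)*(k + 4)*(k**2 + 9*k + 23)/45.
So s_k = (B(k−1)f/C)·t_k = (k*(k + 2)*(k + 4)*(k + 6)*(k**2 + 9*k + 23)/(45*(k**2 + 7*k + 11)))·t_k = 4*k*(k**2 + 9*k + 23)/(15*(k**3 + 9*k**2 + 23*k + 15)).
Check: Δs_k = 12*(k**2 + 7*k + 11)/(k**6 + 21*k**5 + 175*k**4 + 735*k**3 + 1624*k**2 + 1764*k + 720). ✓
Evaluate: s_(n+1) = 4*(n**3 + 12*n**2 + 44*n + 33)/(15*(n**3 + 12*n**2 + 44*n + 48)); subtract s_(1) = 11/60 ⇒ S(n) = n*(n**2 + 12*n + 44)/(12*(n**3 + 12*n**2 + 44*n + 48)).

S(n) = \frac{n \left(n^{2} + 12 n + 44\right)}{12 \left(n^{3} + 12 n^{2} + 44 n + 48\right)}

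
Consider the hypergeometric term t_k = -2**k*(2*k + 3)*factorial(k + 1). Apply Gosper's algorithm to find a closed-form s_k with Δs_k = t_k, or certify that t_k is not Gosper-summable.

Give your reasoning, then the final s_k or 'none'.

r(k) = 2*(k + 2)*(2*k + 5)/(2*k + 3) after simplifying.
Normal form (A,B,C) = (2*k + 4, 1, k + 3/2).
Need (2*k + 4)·f(k+1) − (1)·f(k) = k + 3/2.
deg f ≤ 0 (via 1,0,1).
Solving with deg f ≤ 0: f(k) = 1/2.
Then R = B(k−1)f/C = 1/(2*k + 3), so s_k = R(k)·t_k = -2**k*factorial(k + 1).
Δs = -2**k*(2*k + 3)*factorial(k + 1), as required.

s_k = -2**k*factorial(k + 1)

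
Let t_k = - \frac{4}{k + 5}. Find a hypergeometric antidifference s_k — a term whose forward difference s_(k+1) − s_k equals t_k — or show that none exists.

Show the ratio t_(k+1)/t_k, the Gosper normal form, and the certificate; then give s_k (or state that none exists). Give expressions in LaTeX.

not Gosper-summable; s_k does not exist

Step 1: r(k) = (k + 5)/(k + 6).
A = k + 5, B = k + 6, C = 1.
Set up (k + 5)·f(k+1) − (k + 5)·f(k) − (1) = 0.
Bound: deg f ≤ 0.
Put f(k) = c0: A·f(k+1) − B(k−1)·f(k) − C = -1; need -1 = 0 — inconsistent ⇒ no f, not summable.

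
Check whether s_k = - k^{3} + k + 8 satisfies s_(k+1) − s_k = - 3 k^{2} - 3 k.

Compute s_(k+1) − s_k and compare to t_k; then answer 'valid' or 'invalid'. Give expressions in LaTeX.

Valid — Δs_k = t_k.

s_(k+1) = k - (k + 1)**3 + 9
s_(k+1) − s_k = 3*k*(-k - 1)
(s_(k+1) − s_k) − t_k = 0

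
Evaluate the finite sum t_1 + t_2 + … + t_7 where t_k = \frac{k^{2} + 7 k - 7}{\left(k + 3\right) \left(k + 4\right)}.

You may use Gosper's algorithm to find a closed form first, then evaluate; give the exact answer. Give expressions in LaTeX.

Step 1: r(k) = (k + 3)*(7*k + (k + 1)**2)/((k + 5)*(k**2 + 7*k - 7)).
A = k + 3, B = k + 5, C = k**2 + 7*k - 7.
f must satisfy (k + 3)·f(k+1) − (k + 4)·f(k) = k**2 + 7*k - 7.
From deg A=1, deg B=1, deg C=2: d=2.
Match coefficients ⇒ f(k) = k*(3*k - 10)/3.
Get s_k = R·t_k = k*(3*k - 10)/(3*(k + 3)) with R(k) = B(k−1)f(k)/C(k) = k*(k + 4)*(3*k - 10)/(3*(k**2 + 7*k - 7)).
Check: Δs_k = (k**2 + 7*k - 7)/(k**2 + 7*k + 12). ✓
Sum = s_(8) − s_(1); s_(8) = 112/33, s_(1) = -7/12 ⇒ 175/44.

Σ = 175/44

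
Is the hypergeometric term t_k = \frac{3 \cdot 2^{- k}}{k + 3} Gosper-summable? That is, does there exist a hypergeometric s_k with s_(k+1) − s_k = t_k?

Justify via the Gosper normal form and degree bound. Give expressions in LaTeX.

No — t_k has no hypergeometric antidifference.

Compute t_(k+1)/t_k: get (k + 3)/(2*(k + 4)).
Factor: A=k/2 + 3/2; B=k + 4; C=1.
Set up (k/2 + 3/2)·f(k+1) − (k + 3)·f(k) − (1) = 0.
deg f ≤ -1 (via 1,1,0).
Bound -1 < 0, so the key equation has no polynomial solution.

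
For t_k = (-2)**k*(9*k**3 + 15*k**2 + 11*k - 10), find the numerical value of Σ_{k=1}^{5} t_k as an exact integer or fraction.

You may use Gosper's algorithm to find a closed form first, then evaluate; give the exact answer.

The ratio is 2*(-9*k**3 - 42*k**2 - 68*k - 25)/(9*k**3 + 15*k**2 + 11*k - 10).
A = -2, B = 1, C = k**3 + 5*k**2/3 + 11*k/9 - 10/9.
Solve (-2)·f(k+1) − (1)·f(k) = k**3 + 5*k**2/3 + 11*k/9 - 10/9.
Bound: deg f ≤ 3.
Match coefficients ⇒ f(k) = -(3*k - 4)*(k**2 + k + 1)/9.
So s_k = (B(k−1)f/C)·t_k = (-(3*k - 4)*(k**2 + k + 1)/(9*k**3 + 15*k**2 + 11*k - 10))·t_k = (-2)**k*(-3*k**3 + k**2 + k + 4).
s_(k+1) − s_k = (-2)**k*(9*k**3 + 15*k**2 + 11*k - 10) = t_k.
Telescoping: Σ = s_(6) − s_(1) = -38528 − (-6) = -38522.

Σ = -38522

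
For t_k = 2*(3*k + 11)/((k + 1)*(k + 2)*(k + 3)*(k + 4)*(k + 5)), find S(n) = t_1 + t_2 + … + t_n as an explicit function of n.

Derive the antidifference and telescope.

S(n) = n*(n**2 + 10*n + 31)/(15*(n**3 + 10*n**2 + 31*n + 30))

The ratio is (k + 1)*(3*k + 14)/((k + 6)*(3*k + 11)).
Gosper form: A/B · C(k+1)/C(k) with A=k + 1, B=k + 6, C=k + 11/3.
Solve (k + 1)·f(k+1) − (k + 5)·f(k) = k + 11/3.
d = 4 from the (1,1,1) case.
Solve for f: f(k) = k*(k + 3)*(k**2 + 7*k + 14)/24 (degree 4 ≤ 4).
Certificate R = B(k−1)f/C = k*(k + 3)*(k + 5)*(k**2 + 7*k + 14)/(8*(3*k + 11)) gives s_k = k*(k**2 + 7*k + 14)/(4*(k**3 + 7*k**2 + 14*k + 8)).
Δs = 2*(3*k + 11)/(k**5 + 15*k**4 + 85*k**3 + 225*k**2 + 274*k + 120), as required.
Evaluate: s_(n+1) = (n**3 + 10*n**2 + 31*n + 22)/(4*(n**3 + 10*n**2 + 31*n + 30)); subtract s_(1) = 11/60 ⇒ S(n) = n*(n**2 + 10*n + 31)/(15*(n**3 + 10*n**2 + 31*n + 30)).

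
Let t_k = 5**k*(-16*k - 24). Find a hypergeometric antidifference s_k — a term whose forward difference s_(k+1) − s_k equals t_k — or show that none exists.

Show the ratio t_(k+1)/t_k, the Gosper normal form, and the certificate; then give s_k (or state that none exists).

s_k = 5**k*(-4*k - 1)

Step 1: r(k) = 5*(2*k + 5)/(2*k + 3).
Factor: A=5; B=1; C=k + 3/2.
Need (5)·f(k+1) − (1)·f(k) = k + 3/2.
d = 1 from the (0,0,1) case.
Solve for f: f(k) = (4*k + 1)/16 (degree 1 ≤ 1).
So s_k = (B(k−1)f/C)·t_k = ((4*k + 1)/(8*(2*k + 3)))·t_k = 5**k*(-4*k - 1).
Δs = 5**k*(-16*k - 24), as required.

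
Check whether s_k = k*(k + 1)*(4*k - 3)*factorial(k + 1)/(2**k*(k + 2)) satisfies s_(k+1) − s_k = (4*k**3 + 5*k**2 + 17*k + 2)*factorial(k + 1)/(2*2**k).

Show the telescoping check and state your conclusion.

s_(k+1) = (k + 1)*(k + 2)*(4*k + 1)*factorial(k + 2)/(2*2**k*(k + 3))
s_(k+1) − s_k = (k + 1)*(4*k**4 + 17*k**3 + 36*k**2 + 62*k + 8)*factorial(k + 1)/(2*2**k*(k + 2)*(k + 3))
(s_(k+1) − s_k) − t_k = -(4*k**4 + 13*k**3 + 19*k**2 + 42*k + 4)*factorial(k + 1)/(2*2**k*(k + 2)*(k + 3))

Invalid: residual -(4*k**4 + 13*k**3 + 19*k**2 + 42*k + 4)*factorial(k + 1)/(2*2**k*(k + 2)*(k + 3)) ≠ 0.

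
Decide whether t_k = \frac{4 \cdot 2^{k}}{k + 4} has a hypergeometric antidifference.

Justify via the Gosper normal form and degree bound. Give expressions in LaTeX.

Step 1: r(k) = 2*(k + 4)/(k + 5).
Factor: A=2*k + 8; B=k + 5; C=1.
Set up (2*k + 8)·f(k+1) − (k + 4)·f(k) − (1) = 0.
deg f ≤ -1 (via 1,1,0).
deg f ≤ -1 is impossible — no certificate.

No — key equation has no polynomial f.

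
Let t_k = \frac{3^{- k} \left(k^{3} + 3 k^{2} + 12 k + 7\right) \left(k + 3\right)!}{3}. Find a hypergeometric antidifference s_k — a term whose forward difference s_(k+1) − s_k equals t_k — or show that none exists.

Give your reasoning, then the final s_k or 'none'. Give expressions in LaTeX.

s_k = 3^{- k} \left(k^{2} + 3\right) \left(k + 3\right)!

Ratio r(k) = (k**4 + 10*k**3 + 45*k**2 + 107*k + 92)/(3*(k**3 + 3*k**2 + 12*k + 7)).
A = k/3 + 4/3, B = 1, C = k**3 + 3*k**2 + 12*k + 7.
Need (k/3 + 4/3)·f(k+1) − (1)·f(k) = k**3 + 3*k**2 + 12*k + 7.
Degrees (1,0,3) ⇒ d ≤ 2.
Match coefficients ⇒ f(k) = 3*(k**2 + 3).
Certificate R = B(k−1)f/C = 3*(k**2 + 3)/(k**3 + 3*k**2 + 12*k + 7) gives s_k = (k**2 + 3)*factorial(k + 3)/3**k.
Δs = (k**3 + 3*k**2 + 12*k + 7)*factorial(k + 3)/(3*3**k), as required.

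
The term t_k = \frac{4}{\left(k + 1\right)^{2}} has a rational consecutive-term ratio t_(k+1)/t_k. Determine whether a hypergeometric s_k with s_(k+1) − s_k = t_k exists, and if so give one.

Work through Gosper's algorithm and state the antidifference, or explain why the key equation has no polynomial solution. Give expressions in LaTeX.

none — t_k is not Gosper-summable

Compute t_(k+1)/t_k: get (k + 1)**2/(k + 2)**2.
Take A(k)=k**2 + 2*k + 1, B(k)=k**2 + 4*k + 4, C(k)=1.
Key eq: (k**2 + 2*k + 1)·f(k+1) = (k**2 + 2*k + 1)·f(k) + (1).
d = 0 from the (2,2,0) case.
f = c0 ⇒ A·f(k+1) − B(k−1)·f(k) − C = -1. The system {-1 = 0} is inconsistent; no antidifference.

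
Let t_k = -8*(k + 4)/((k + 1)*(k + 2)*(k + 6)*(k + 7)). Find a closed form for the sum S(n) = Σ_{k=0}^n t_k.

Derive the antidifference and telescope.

S(n) = 2*(-n**2 - 9*n - 8)/(3*(n**2 + 9*n + 14))

The ratio is (k + 1)*(k + 5)*(k + 6)/((k + 3)*(k + 4)*(k + 8)).
A = k + 1, B = k + 8, C = k**4 + 16*k**3 + 95*k**2 + 248*k + 240.
Key eq: (k + 1)·f(k+1) = (k + 7)·f(k) + (k**4 + 16*k**3 + 95*k**2 + 248*k + 240).
From deg A=1, deg B=1, deg C=4: d=6.
Solving with deg f ≤ 6: f(k) = k*(k + 2)*(k + 3)*(k + 4)*(k + 5)*(k + 7)/12.
Then R = B(k−1)f/C = k*(k + 2)*(k + 7)**2/(12*(k + 4)), so s_k = R(k)·t_k = 2*k*(-k - 7)/(3*(k**2 + 7*k + 6)).
s_(k+1) − s_k = 8*(-k - 4)/(k**4 + 16*k**3 + 83*k**2 + 152*k + 84) = t_k.
Telescope: S(n) = s_(n+1) − s_(0) = 2*(-n**2 - 9*n - 8)/(3*(n**2 + 9*n + 14)) − (0) = 2*(-n**2 - 9*n - 8)/(3*(n**2 + 9*n + 14)).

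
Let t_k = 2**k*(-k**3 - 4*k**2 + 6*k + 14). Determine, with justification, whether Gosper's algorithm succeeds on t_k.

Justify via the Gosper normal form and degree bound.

Yes. s_k = 2**k*(-k**3 + 2*k**2 + 4*k + 4).

Step 1: r(k) = 2*(k**3 + 7*k**2 + 5*k - 15)/(k**3 + 4*k**2 - 6*k - 14).
Factor: A=2; B=1; C=k**3 + 4*k**2 - 6*k - 14.
Key eq: (2)·f(k+1) = (1)·f(k) + (k**3 + 4*k**2 - 6*k - 14).
Degrees (0,0,3) ⇒ d ≤ 3.
Match coefficients ⇒ f(k) = k**3 - 2*k**2 - 4*k - 4.
R(k) = B(k−1)·f(k)/C(k) = (k**3 - 2*k**2 - 4*k - 4)/(k**3 + 4*k**2 - 6*k - 14); s_k = R·t_k = 2**k*(-k**3 + 2*k**2 + 4*k + 4).
Δs = 2**k*(-k**3 - 4*k**2 + 6*k + 14), as required.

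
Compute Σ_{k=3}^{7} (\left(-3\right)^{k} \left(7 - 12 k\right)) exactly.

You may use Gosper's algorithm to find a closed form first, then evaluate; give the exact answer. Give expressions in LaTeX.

Σ = 131355

Ratio r(k) = 3*(-12*k - 5)/(12*k - 7).
So A=-3 and B=1, with C=k - 7/12.
f must satisfy (-3)·f(k+1) − (1)·f(k) = k - 7/12.
Bound: deg f ≤ 1.
A polynomial solution: f(k) = -(3*k - 4)/12.
Then R = B(k−1)f/C = -(3*k - 4)/(12*k - 7), so s_k = R(k)·t_k = (-3)**k*(3*k - 4).
Verify: (-3)**k*(7 - 12*k) matches t_k.
Sum = s_(8) − s_(3); s_(8) = 131220, s_(3) = -135 ⇒ 131355.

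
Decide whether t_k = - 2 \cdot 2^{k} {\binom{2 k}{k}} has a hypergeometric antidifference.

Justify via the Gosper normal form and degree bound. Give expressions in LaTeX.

No — key equation has no polynomial f.

Step 1: r(k) = 4*(2*k + 1)/(k + 1).
A = 8*k + 4, B = k + 1, C = 1.
Solve (8*k + 4)·f(k+1) − (k)·f(k) = 1.
d = -1 from the (1,1,0) case.
d = -1 < 0 ⇒ no nonzero polynomial f; not summable.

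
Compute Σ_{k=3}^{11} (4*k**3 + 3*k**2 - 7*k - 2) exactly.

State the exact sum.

r(k) = (4*k**3 + 15*k**2 + 11*k - 2)/(4*k**3 + 3*k**2 - 7*k - 2) after simplifying.
A = 1, B = 1, C = k**3 + 3*k**2/4 - 7*k/4 - 1/2.
Need (1)·f(k+1) − (1)·f(k) = k**3 + 3*k**2/4 - 7*k/4 - 1/2.
deg f ≤ 4 (via 0,0,3).
Solve for f: f(k) = k*(k**3 - k**2 - 4*k + 2)/4 (degree 4 ≤ 4).
So s_k = (B(k−1)f/C)·t_k = (k*(k**3 - k**2 - 4*k + 2)/(4*k**3 + 3*k**2 - 7*k - 2))·t_k = k*(k**3 - k**2 - 4*k + 2).
Check: Δs_k = 4*k**3 + 3*k**2 - 7*k - 2. ✓
Σ_(k=3)^(11) t_k = s_(12) − s_(3) = 18456 − (24) = 18432.

Σ = 18432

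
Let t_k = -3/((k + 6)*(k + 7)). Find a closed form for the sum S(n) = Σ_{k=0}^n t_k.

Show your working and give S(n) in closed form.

S(n) = (-n - 1)/(2*(n + 7))

r(k) = (k + 6)/(k + 8) after simplifying.
Gosper form: A/B · C(k+1)/C(k) with A=k + 6, B=k + 8, C=1.
Need (k + 6)·f(k+1) − (k + 7)·f(k) = 1.
Bound: deg f ≤ 1.
Solving with deg f ≤ 1: f(k) = k/6.
R(k) = B(k−1)·f(k)/C(k) = k*(k + 7)/6; s_k = R·t_k = -k/(2*k + 12).
Verify: -3/(k**2 + 13*k + 42) matches t_k.
s_(n+1) = (-n - 1)/(2*(n + 7)) and s_(0) = 0, so S(n) = (-n - 1)/(2*(n + 7)).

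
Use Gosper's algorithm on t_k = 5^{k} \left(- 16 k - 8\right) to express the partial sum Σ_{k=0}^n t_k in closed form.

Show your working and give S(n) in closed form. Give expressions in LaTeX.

S(n) = - 20 \cdot 5^{n} n - 5 \cdot 5^{n} - 3

t_(k+1)/t_k = 5*(2*k + 3)/(2*k + 1).
Gosper form: A/B · C(k+1)/C(k) with A=5, B=1, C=k + 1/2.
Need (5)·f(k+1) − (1)·f(k) = k + 1/2.
d = 1 from the (0,0,1) case.
A polynomial solution: f(k) = (4*k - 3)/16.
Certificate R = B(k−1)f/C = (4*k - 3)/(8*(2*k + 1)) gives s_k = 5**k*(3 - 4*k).
Δs = 5**k*(-16*k - 8), as required.
s_(n+1) = 5**(n + 1)*(-4*n - 1) and s_(0) = 3, so S(n) = -20*5**n*n - 5*5**n - 3.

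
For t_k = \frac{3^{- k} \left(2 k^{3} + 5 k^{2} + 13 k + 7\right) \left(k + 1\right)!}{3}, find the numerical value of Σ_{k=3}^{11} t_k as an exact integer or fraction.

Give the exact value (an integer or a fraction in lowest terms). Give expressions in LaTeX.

Σ = 2793170960/729

Compute t_(k+1)/t_k: get (2*k**4 + 15*k**3 + 51*k**2 + 85*k + 54)/(3*(2*k**3 + 5*k**2 + 13*k + 7)).
Gosper form: A/B · C(k+1)/C(k) with A=k/3 + 2/3, B=1, C=k**3 + 5*k**2/2 + 13*k/2 + 7/2.
Solve (k/3 + 2/3)·f(k+1) − (1)·f(k) = k**3 + 5*k**2/2 + 13*k/2 + 7/2.
Degrees (1,0,3) ⇒ d ≤ 2.
Match coefficients ⇒ f(k) = 3*(2*k**2 + 3*k + 3)/2.
So s_k = (B(k−1)f/C)·t_k = (3*(2*k**2 + 3*k + 3)/(2*k**3 + 5*k**2 + 13*k + 7))·t_k = (2*k**2 + 3*k + 3)*factorial(k + 1)/3**k.
Check: Δs_k = (2*k**3 + 5*k**2 + 13*k + 7)*factorial(k + 1)/(3*3**k). ✓
Telescoping: Σ = s_(12) − s_(3) = 2793190400/729 − (80/3) = 2793170960/729.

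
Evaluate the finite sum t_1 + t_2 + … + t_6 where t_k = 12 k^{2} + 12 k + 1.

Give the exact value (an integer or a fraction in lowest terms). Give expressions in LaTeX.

Σ = 1350

Step 1: r(k) = (12*k**2 + 36*k + 25)/(12*k**2 + 12*k + 1).
Normal form (A,B,C) = (1, 1, k**2 + k + 1/12).
Set up (1)·f(k+1) − (1)·f(k) − (k**2 + k + 1/12) = 0.
d = 3 from the (0,0,2) case.
Match coefficients ⇒ f(k) = k*(4*k**2 - 3)/12.
Certificate R = B(k−1)f/C = k*(4*k**2 - 3)/(12*k**2 + 12*k + 1) gives s_k = k*(4*k**2 - 3).
Δs = 12*k**2 + 12*k + 1, as required.
Evaluate s at k=7 and k=1: 1351 and 1; difference 1350.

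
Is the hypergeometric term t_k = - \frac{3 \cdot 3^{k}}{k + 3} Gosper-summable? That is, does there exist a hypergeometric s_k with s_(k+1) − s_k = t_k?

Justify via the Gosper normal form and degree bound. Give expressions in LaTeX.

No — negative degree bound, so no certificate f.

r(k) = 3*(k + 3)/(k + 4) after simplifying.
Normal form (A,B,C) = (3*k + 9, k + 4, 1).
Key eq: (3*k + 9)·f(k+1) = (k + 3)·f(k) + (1).
deg f ≤ -1 (via 1,1,0).
Bound -1 < 0, so the key equation has no polynomial solution.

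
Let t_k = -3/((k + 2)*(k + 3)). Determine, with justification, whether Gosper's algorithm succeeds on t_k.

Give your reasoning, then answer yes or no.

t_(k+1)/t_k = (k + 2)/(k + 4).
Normal form (A,B,C) = (k + 2, k + 4, 1).
f must satisfy (k + 2)·f(k+1) − (k + 3)·f(k) = 1.
deg f ≤ 1 (via 1,1,0).
Solve for f: f(k) = k/2 (degree 1 ≤ 1).
So s_k = (B(k−1)f/C)·t_k = (k*(k + 3)/2)·t_k = -3*k/(2*k + 4).
Check: Δs_k = -3/(k**2 + 5*k + 6). ✓

Yes. s_k = -3*k/(2*k + 4).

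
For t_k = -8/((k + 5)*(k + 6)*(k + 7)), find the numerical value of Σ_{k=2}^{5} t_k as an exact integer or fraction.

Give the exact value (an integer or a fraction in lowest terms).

Σ = -19/462

The ratio is (k + 5)/(k + 8).
Normal form (A,B,C) = (k + 5, k + 8, 1).
Solve (k + 5)·f(k+1) − (k + 7)·f(k) = 1.
From deg A=1, deg B=1, deg C=0: d=2.
Coefficient equations give f(k) = k*(k + 11)/60.
So s_k = (B(k−1)f/C)·t_k = (k*(k + 7)*(k + 11)/60)·t_k = 2*k*(-k - 11)/(15*(k + 5)*(k + 6)).
Check: Δs_k = -8/(k**3 + 18*k**2 + 107*k + 210). ✓
Evaluate s at k=6 and k=2: -17/165 and -13/210; difference -19/462.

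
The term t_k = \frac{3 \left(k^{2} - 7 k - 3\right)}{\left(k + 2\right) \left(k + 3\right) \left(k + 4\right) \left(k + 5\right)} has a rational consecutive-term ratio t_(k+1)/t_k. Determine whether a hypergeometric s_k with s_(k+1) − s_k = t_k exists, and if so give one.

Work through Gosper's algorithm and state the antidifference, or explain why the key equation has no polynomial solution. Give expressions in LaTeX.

t_(k+1)/t_k = (k + 2)*(7*k - (k + 1)**2 + 10)/((k + 6)*(-k**2 + 7*k + 3)).
Factor: A=k + 2; B=k + 6; C=k**2 - 7*k - 3.
Solve (k + 2)·f(k+1) − (k + 5)·f(k) = k**2 - 7*k - 3.
From deg A=1, deg B=1, deg C=2: d=3.
Match coefficients ⇒ f(k) = -k*(k**2 + 33*k + 2)/24.
R(k) = B(k−1)·f(k)/C(k) = -k*(k + 5)*(k**2 + 33*k + 2)/(24*(k**2 - 7*k - 3)); s_k = R·t_k = k*(-k**2 - 33*k - 2)/(8*(k + 2)*(k + 3)*(k + 4)).
Verify: 3*(k**2 - 7*k - 3)/(k**4 + 14*k**3 + 71*k**2 + 154*k + 120) matches t_k.

s_k = \frac{k \left(- k^{2} - 33 k - 2\right)}{8 \left(k + 2\right) \left(k + 3\right) \left(k + 4\right)}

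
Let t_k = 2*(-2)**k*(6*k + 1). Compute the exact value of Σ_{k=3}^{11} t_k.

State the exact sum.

Step 1: r(k) = 2*(-6*k - 7)/(6*k + 1).
So A=-2 and B=1, with C=k + 1/6.
f must satisfy (-2)·f(k+1) − (1)·f(k) = k + 1/6.
deg f ≤ 1 (via 0,0,1).
Solve for f: f(k) = -(2*k - 1)/6 (degree 1 ≤ 1).
R(k) = B(k−1)·f(k)/C(k) = -(2*k - 1)/(6*k + 1); s_k = R·t_k = (-2)**(k + 1)*(2*k - 1).
Verify: 2*(-2)**k*(6*k + 1) matches t_k.
Sum = s_(12) − s_(3); s_(12) = -188416, s_(3) = 80 ⇒ -188496.

Σ = -188496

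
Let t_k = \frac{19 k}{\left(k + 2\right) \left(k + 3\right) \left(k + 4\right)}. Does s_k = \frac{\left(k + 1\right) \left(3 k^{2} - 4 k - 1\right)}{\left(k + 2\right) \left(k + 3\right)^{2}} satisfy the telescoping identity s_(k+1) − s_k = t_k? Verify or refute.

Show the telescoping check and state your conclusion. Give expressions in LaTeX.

Invalid: residual \frac{2 \left(3 k^{3} - 11 k^{2} - 74 k - 4\right)}{k^{5} + 16 k^{4} + 101 k^{3} + 314 k^{2} + 480 k + 288} ≠ 0.

s_(k+1) = -(k + 2)*(4*k - 3*(k + 1)**2 + 5)/((k + 3)*(k + 4)**2)
s_(k+1) − s_k = (25*k**3 + 111*k**2 + 80*k - 8)/(k**5 + 16*k**4 + 101*k**3 + 314*k**2 + 480*k + 288)
(s_(k+1) − s_k) − t_k = 2*(3*k**3 - 11*k**2 - 74*k - 4)/(k**5 + 16*k**4 + 101*k**3 + 314*k**2 + 480*k + 288)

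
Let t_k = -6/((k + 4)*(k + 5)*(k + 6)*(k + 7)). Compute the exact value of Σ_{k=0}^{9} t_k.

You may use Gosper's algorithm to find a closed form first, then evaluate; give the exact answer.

t_(k+1)/t_k = (k + 4)/(k + 8).
Normal form (A,B,C) = (k + 4, k + 8, 1).
Need (k + 4)·f(k+1) − (k + 7)·f(k) = 1.
deg f ≤ 3 (via 1,1,0).
A polynomial solution: f(k) = k*(k**2 + 15*k + 74)/360.
Certificate R = B(k−1)f/C = k*(k + 7)*(k**2 + 15*k + 74)/360 gives s_k = k*(-k**2 - 15*k - 74)/(60*(k + 4)*(k + 5)*(k + 6)).
Verify: -6/(k**4 + 22*k**3 + 179*k**2 + 638*k + 840) matches t_k.
Σ_(k=0)^(9) t_k = s_(10) − s_(0) = -9/560 − (0) = -9/560.

Σ = -9/560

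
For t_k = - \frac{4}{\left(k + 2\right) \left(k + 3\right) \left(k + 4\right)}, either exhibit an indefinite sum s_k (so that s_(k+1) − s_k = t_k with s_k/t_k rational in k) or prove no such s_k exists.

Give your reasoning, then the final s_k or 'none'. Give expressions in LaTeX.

Ratio r(k) = (k + 2)/(k + 5).
Normal form (A,B,C) = (k + 2, k + 5, 1).
Set up (k + 2)·f(k+1) − (k + 4)·f(k) − (1) = 0.
Degrees (1,1,0) ⇒ d ≤ 2.
Coefficient equations give f(k) = k*(k + 5)/12.
Get s_k = R·t_k = k*(-k - 5)/(3*(k + 2)*(k + 3)) with R(k) = B(k−1)f(k)/C(k) = k*(k + 4)*(k + 5)/12.
Check: Δs_k = -4/(k**3 + 9*k**2 + 26*k + 24). ✓

s_k = \frac{k \left(- k - 5\right)}{3 \left(k + 2\right) \left(k + 3\right)}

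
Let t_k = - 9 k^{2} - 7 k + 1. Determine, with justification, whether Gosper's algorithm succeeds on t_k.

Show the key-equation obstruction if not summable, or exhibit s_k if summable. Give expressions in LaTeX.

t_(k+1)/t_k = (9*k**2 + 25*k + 15)/(9*k**2 + 7*k - 1).
Normal form (A,B,C) = (1, 1, k**2 + 7*k/9 - 1/9).
Solve (1)·f(k+1) − (1)·f(k) = k**2 + 7*k/9 - 1/9.
Degrees (0,0,2) ⇒ d ≤ 3.
A polynomial solution: f(k) = k*(3*k**2 - k - 3)/9.
Then R = B(k−1)f/C = k*(3*k**2 - k - 3)/(9*k**2 + 7*k - 1), so s_k = R(k)·t_k = k*(-3*k**2 + k + 3).
Verify: -9*k**2 - 7*k + 1 matches t_k.

Yes. s_k = k \left(- 3 k^{2} + k + 3\right).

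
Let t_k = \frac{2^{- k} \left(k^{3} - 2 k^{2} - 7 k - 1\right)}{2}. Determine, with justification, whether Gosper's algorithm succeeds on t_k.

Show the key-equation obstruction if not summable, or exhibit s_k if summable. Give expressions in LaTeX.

r(k) = (k**3 + k**2 - 8*k - 9)/(2*(k**3 - 2*k**2 - 7*k - 1)) after simplifying.
A = 1/2, B = 1, C = k**3 - 2*k**2 - 7*k - 1.
Solve (1/2)·f(k+1) − (1)·f(k) = k**3 - 2*k**2 - 7*k - 1.
Degrees (0,0,3) ⇒ d ≤ 3.
Solve for f: f(k) = -2*(k**3 + k**2 - 2*k - 1) (degree 3 ≤ 3).
R(k) = B(k−1)·f(k)/C(k) = -2*(k**3 + k**2 - 2*k - 1)/(k**3 - 2*k**2 - 7*k - 1); s_k = R·t_k = (-k**3 - k**2 + 2*k + 1)/2**k.
Check: Δs_k = (k**3 - 2*k**2 - 7*k - 1)/(2*2**k). ✓

Yes. s_k = 2^{- k} \left(- k^{3} - k^{2} + 2 k + 1\right).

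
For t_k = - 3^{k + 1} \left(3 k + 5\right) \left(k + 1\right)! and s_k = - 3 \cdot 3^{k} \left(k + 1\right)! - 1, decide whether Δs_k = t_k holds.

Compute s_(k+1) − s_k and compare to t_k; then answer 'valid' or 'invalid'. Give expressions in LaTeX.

valid; difference matches t_k

s_(k+1) = -3*3**(k + 1)*factorial(k + 2) - 1
s_(k+1) − s_k = -3**(k + 1)*(3*k + 5)*factorial(k + 1)
(s_(k+1) − s_k) − t_k = 0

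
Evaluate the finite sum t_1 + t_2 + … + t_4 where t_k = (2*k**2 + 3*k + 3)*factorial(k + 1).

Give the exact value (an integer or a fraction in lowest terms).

Σ = 6478

r(k) = (k + 2)*(3*k + 2*(k + 1)**2 + 6)/(2*k**2 + 3*k + 3) after simplifying.
Normal form (A,B,C) = (k + 2, 1, k**2 + 3*k/2 + 3/2).
Need (k + 2)·f(k+1) − (1)·f(k) = k**2 + 3*k/2 + 3/2.
Bound: deg f ≤ 1.
A polynomial solution: f(k) = (2*k - 1)/2.
R(k) = B(k−1)·f(k)/C(k) = (2*k - 1)/(2*k**2 + 3*k + 3); s_k = R·t_k = (2*k - 1)*factorial(k + 1).
Δs = (2*k**2 + 3*k + 3)*factorial(k + 1), as required.
Telescoping: Σ = s_(5) − s_(1) = 6480 − (2) = 6478.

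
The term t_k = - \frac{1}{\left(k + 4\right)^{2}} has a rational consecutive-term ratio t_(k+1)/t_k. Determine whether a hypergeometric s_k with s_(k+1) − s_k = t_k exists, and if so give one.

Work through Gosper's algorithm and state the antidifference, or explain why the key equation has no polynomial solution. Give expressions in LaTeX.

no hypergeometric antidifference exists

Compute t_(k+1)/t_k: get (k + 4)**2/(k + 5)**2.
Factor: A=k**2 + 8*k + 16; B=k**2 + 10*k + 25; C=1.
f must satisfy (k**2 + 8*k + 16)·f(k+1) − (k**2 + 8*k + 16)·f(k) = 1.
From deg A=2, deg B=2, deg C=0: d=0.
Put f(k) = c0: A·f(k+1) − B(k−1)·f(k) − C = -1; need -1 = 0 — inconsistent ⇒ no f, not summable.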